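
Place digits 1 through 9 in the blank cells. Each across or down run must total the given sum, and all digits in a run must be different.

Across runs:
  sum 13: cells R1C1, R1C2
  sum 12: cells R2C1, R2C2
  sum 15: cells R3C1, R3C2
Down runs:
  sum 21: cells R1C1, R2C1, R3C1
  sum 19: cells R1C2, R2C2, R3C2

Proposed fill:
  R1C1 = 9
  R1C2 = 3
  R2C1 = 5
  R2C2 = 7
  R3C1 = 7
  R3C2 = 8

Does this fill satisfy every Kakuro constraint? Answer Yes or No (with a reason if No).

No — the down run R1C2–R3C2 sums to 18, not 19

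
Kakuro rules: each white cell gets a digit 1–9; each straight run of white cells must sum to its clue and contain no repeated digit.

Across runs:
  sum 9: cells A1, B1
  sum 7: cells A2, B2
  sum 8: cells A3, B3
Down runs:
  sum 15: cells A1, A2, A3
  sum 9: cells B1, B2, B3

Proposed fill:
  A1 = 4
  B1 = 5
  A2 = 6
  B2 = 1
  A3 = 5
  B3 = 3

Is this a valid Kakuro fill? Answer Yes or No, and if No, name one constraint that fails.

Across: 4+5=9; 6+1=7; 5+3=8. Down: 4+6+5=15; 5+1+3=9. No digit repeats within any run.

Yes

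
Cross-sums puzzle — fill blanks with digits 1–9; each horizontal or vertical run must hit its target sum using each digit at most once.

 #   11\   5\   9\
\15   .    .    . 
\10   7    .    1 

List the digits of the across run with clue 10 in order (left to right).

7 2 1

R1C1 = 11 − 7 = 4 completes the 11 down.
R1C3 = 9 − 1 = 8 completes the 9 down.
R2C2 = 10 − 8 = 2 completes the 10 across.
R1C2 = 15 − 12 = 3 completes the 15 across.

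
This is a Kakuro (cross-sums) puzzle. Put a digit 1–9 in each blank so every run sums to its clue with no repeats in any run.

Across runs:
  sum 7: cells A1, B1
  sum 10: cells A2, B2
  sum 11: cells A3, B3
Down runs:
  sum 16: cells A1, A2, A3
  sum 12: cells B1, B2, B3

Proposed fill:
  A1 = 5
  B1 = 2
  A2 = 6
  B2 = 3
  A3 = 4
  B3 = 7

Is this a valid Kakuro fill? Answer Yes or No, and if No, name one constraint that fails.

No — the across run A2–B2 sums to 9, not 10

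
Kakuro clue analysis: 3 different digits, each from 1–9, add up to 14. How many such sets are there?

8

3 distinct digits from 1–9 sum between 6 and 24.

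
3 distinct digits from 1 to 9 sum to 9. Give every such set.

{1,2,6}; {1,3,5}; {2,3,4}

3 distinct digits from 1–9 sum between 6 and 24.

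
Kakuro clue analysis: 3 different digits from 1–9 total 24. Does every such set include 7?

The only way to make 24 from 3 distinct digits is {7,8,9}, which contains 7.

Yes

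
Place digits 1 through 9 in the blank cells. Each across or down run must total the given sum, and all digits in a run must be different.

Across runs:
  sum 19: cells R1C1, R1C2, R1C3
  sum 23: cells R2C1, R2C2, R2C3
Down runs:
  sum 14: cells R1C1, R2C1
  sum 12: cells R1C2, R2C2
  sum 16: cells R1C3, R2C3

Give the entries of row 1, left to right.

8 4 7

23 in 3 cells must be {6,8,9}; 16 in 2 cells must be {7,9}.
The 23 across and the 16 down share only 9, so R2C3 = 9.
R1C3 = 16 − 9 = 7 completes the 16 down.
Given what's placed, R2C2 must be 8 to fit the 23 across and 12 down.
R1C2 = 12 − 8 = 4 completes the 12 down.
R2C1 = 23 − 17 = 6 completes the 23 across.
R1C1 = 19 − 11 = 8 completes the 19 across.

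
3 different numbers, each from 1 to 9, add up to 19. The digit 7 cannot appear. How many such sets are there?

3

3 distinct digits from 1–9 sum between 6 and 24.
Dropping sets that contain 7.
Enumerating: {2,8,9}, {4,6,9}, {5,6,8}.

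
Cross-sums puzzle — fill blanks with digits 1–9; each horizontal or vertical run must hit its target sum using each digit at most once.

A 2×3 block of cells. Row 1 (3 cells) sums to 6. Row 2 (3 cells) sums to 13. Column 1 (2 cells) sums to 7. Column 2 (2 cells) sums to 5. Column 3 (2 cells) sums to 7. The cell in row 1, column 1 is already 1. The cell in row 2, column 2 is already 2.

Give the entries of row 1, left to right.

6 in 3 cells must be {1,2,3}.
(1,2) = 5 − 2 = 3 completes the 5 down.
(1,3) = 6 − 4 = 2 completes the 6 across.
(2,1) = 7 − 1 = 6 completes the 7 down.
(2,3) = 13 − 8 = 5 completes the 13 across.

1, 3, 2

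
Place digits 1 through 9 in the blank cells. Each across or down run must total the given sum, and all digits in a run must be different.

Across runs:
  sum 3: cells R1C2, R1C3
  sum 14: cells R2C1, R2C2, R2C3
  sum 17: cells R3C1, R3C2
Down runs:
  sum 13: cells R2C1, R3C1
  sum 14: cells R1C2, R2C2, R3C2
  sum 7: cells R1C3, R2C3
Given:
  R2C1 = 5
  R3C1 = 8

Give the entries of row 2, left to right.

5, 3, 6

3 in 2 cells must be {1,2}; 17 in 2 cells must be {8,9}.
R3C2 = 17 − 8 = 9 completes the 17 across.
No cell is forced outright now. R1C2 can only be 1 or 2 (the digits allowed by both its 3 across and its 14 down). If R1C2 = 1: that forces R1C3 = 2, after which R2C2 would have to be in {1,2,3,6,7,8} for the 14 across but in {4} for the 14 down — contradiction. So R1C2 = 2.
R1C3 = 3 − 2 = 1 completes the 3 across.
R2C2 = 14 − 11 = 3 completes the 14 down.
R2C3 = 14 − 8 = 6 completes the 14 across.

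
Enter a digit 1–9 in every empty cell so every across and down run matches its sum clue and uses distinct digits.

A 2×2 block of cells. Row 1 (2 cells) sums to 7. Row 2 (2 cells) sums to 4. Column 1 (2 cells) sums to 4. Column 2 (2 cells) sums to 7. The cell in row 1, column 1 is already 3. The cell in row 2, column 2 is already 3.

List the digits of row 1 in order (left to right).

3 4

4 in 2 cells must be {1,3}.
(1,2) = 7 − 3 = 4 completes the 7 across.
(2,1) = 4 − 3 = 1 completes the 4 across.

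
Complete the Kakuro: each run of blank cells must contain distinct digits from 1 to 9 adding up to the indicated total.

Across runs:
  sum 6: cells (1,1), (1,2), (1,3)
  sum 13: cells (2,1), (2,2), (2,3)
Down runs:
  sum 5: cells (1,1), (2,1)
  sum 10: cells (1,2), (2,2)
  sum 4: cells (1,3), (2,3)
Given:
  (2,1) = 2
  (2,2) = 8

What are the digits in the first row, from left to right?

6 in 3 cells must be {1,2,3}; 4 in 2 cells must be {1,3}.
(1,1) = 5 − 2 = 3 completes the 5 down.
(1,2) = 10 − 8 = 2 completes the 10 down.
(1,3) = 6 − 5 = 1 completes the 6 across.
(2,3) = 13 − 10 = 3 completes the 13 across.

3, 2, 1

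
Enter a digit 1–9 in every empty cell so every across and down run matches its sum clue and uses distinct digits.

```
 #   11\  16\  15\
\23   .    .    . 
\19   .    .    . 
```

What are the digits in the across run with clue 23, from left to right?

23 in 3 cells must be {6,8,9}; 16 in 2 cells must be {7,9}.
The 23 across and the 16 down share only 9, so R1C2 = 9.
R2C2 = 16 − 9 = 7 completes the 16 down.
Nothing is forced directly, so branch on R2C3, whose candidates are 8 or 9. If R2C3 = 8: then R1C3 would have to be in {6,8} for the 23 across but in {7} for the 15 down — contradiction. So R2C3 = 9.
R1C3 = 15 − 9 = 6 completes the 15 down.
R2C1 = 19 − 16 = 3 completes the 19 across.
R1C1 = 23 − 15 = 8 completes the 23 across.

8 9 6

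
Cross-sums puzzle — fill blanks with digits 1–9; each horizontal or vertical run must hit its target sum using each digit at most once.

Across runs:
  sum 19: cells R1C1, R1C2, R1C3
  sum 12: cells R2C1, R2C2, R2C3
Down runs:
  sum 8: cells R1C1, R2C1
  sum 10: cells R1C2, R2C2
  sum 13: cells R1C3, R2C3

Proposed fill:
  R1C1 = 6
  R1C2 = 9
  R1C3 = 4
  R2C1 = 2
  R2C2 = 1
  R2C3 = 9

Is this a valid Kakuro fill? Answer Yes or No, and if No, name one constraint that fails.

Yes

Across: 6+9+4=19; 2+1+9=12. Down: 6+2=8; 9+1=10; 4+9=13. No digit repeats within any run.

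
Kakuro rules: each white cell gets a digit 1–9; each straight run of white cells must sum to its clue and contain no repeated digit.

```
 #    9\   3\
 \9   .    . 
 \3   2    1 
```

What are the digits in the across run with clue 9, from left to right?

7 2

3 in 2 cells must be {1,2}.
R1C1 = 9 − 2 = 7 completes the 9 down.
R1C2 = 9 − 7 = 2 completes the 9 across.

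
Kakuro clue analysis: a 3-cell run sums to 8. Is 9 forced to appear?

Counterexample: {1,2,5} sums to 8 without using 9.

No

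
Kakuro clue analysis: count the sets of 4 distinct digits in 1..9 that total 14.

5

4 distinct digits from 1–9 sum between 10 and 30.
Enumerating: {1,2,3,8}, {1,2,4,7}, {1,2,5,6}, {1,3,4,6}, {2,3,4,5}.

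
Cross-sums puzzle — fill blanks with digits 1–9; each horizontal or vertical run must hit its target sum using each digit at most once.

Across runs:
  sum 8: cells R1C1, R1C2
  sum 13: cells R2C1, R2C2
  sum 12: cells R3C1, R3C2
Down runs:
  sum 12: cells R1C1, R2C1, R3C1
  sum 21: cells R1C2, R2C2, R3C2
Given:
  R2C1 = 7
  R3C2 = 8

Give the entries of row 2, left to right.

R2C2 = 13 − 7 = 6 completes the 13 across.
R3C1 = 12 − 8 = 4 completes the 12 across.
R1C1 = 12 − 11 = 1 completes the 12 down.
R1C2 = 8 − 1 = 7 completes the 8 across.

7 6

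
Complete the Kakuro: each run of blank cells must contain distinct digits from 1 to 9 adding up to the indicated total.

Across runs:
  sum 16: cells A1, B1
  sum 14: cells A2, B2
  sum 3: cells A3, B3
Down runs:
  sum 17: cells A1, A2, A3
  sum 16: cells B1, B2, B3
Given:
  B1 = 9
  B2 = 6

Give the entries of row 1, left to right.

7 9

16 in 2 cells must be {7,9}; 3 in 2 cells must be {1,2}.
A1 = 16 − 9 = 7 completes the 16 across.
A2 = 14 − 6 = 8 completes the 14 across.
A3 = 17 − 15 = 2 completes the 17 down.
B3 = 3 − 2 = 1 completes the 3 across.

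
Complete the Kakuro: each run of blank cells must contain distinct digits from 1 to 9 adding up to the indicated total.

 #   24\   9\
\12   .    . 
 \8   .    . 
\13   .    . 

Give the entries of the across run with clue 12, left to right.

24 in 3 cells must be {7,8,9}.
The 8 across and the 24 down share only 7, so R2C1 = 7.
R2C2 = 8 − 7 = 1 completes the 8 across.
Nothing is forced directly, so branch on R1C1, whose candidates are 8 or 9. If R1C1 = 8: then R1C2 would have to be in {4} for the 12 across but in {2,3,5,6} for the 9 down — contradiction. So R1C1 = 9.
R1C2 = 12 − 9 = 3 completes the 12 across.
R3C1 = 24 − 16 = 8 completes the 24 down.
R3C2 = 13 − 8 = 5 completes the 13 across.

9 3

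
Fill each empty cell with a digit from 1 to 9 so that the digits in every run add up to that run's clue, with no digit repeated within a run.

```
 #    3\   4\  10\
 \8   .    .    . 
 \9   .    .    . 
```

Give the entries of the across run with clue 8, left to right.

3 in 2 cells must be {1,2}; 4 in 2 cells must be {1,3}.
Nothing is forced directly, so branch on R1C1, whose candidates are 1 or 2. If R1C1 = 2: that forces R1C2 = 1, after which R1C3 would have to be in {5} for the 8 across but in {1,2,3,4,6,7,8,9} for the 10 down — contradiction. So R1C1 = 1.
Given what's placed, R1C2 must be 3 to fit the 8 across and 4 down.
R1C3 = 8 − 4 = 4 completes the 8 across.
R2C1 = 3 − 1 = 2 completes the 3 down.
R2C2 = 4 − 3 = 1 completes the 4 down.
R2C3 = 9 − 3 = 6 completes the 9 across.

1 3 4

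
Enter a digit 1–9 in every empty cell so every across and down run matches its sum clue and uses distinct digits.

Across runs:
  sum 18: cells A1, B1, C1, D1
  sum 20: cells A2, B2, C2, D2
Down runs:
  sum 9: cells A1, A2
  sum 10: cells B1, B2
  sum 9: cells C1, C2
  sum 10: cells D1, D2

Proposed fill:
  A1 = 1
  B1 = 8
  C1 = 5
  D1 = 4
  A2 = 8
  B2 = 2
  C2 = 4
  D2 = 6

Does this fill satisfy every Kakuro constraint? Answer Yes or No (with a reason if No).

Across: 1+8+5+4=18; 8+2+4+6=20. Down: 1+8=9; 8+2=10; 5+4=9; 4+6=10. No digit repeats within any run.

Yes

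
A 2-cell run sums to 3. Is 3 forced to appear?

The only way to make 3 from 2 distinct digits is {1,2}, which does not contain 3.

No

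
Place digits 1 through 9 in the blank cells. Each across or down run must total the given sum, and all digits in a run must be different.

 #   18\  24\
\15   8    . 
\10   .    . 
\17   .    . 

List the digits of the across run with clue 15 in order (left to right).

8 7

17 in 2 cells must be {8,9}; 24 in 3 cells must be {7,8,9}.
R1C2 = 15 − 8 = 7 completes the 15 across.
R3C1 = 9: the only remaining digit allowed by both the 17 across and the 18 down.
R3C2 = 17 − 9 = 8 completes the 17 across.
R2C1 = 18 − 17 = 1 completes the 18 down.
R2C2 = 10 − 1 = 9 completes the 10 across.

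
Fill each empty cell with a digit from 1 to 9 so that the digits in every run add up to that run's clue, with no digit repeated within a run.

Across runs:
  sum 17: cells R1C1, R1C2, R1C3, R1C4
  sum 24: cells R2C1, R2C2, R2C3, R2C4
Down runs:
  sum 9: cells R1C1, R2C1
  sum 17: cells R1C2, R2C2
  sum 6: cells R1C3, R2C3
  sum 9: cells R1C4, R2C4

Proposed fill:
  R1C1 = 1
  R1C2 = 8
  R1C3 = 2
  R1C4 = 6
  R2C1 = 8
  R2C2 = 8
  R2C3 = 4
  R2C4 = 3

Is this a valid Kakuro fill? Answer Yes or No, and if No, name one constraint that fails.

No — the across run R2C1–R2C4 sums to 23, not 24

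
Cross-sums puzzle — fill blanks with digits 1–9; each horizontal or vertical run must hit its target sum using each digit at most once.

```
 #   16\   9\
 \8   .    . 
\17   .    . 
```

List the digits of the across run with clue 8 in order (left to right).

17 in 2 cells must be {8,9}; 16 in 2 cells must be {7,9}.
The 8 across and the 16 down share only 7, so R1C1 = 7.
R1C2 = 8 − 7 = 1 completes the 8 across.
R2C1 = 16 − 7 = 9 completes the 16 down.
R2C2 = 17 − 9 = 8 completes the 17 across.

7 1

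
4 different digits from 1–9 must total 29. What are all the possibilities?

{5,7,8,9}

4 distinct digits from 1–9 sum between 10 and 30.
Only one set works: {5,7,8,9}.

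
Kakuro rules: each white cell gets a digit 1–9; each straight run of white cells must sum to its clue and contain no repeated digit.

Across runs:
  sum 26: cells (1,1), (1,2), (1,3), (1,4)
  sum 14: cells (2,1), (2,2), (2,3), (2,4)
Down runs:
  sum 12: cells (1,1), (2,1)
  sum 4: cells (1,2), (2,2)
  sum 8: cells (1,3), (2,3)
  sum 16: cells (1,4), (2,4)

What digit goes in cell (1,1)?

8

4 in 2 cells must be {1,3}; 16 in 2 cells must be {7,9}.
Only 3 fits (1,2) under both its across sum 26 and down sum 4.
Given what's placed, (1,3) must be 6 to fit the 26 across and 8 down.
(1,4) = 9: the only remaining digit allowed by both the 26 across and the 16 down.
(2,2) = 4 − 3 = 1 completes the 4 down.
(2,3) = 8 − 6 = 2 completes the 8 down.
(2,4) = 16 − 9 = 7 completes the 16 down.
(1,1) = 26 − 18 = 8 completes the 26 across.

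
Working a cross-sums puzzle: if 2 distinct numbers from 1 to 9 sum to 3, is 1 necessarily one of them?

Yes

The only way to make 3 from 2 distinct digits is {1,2}, which contains 1.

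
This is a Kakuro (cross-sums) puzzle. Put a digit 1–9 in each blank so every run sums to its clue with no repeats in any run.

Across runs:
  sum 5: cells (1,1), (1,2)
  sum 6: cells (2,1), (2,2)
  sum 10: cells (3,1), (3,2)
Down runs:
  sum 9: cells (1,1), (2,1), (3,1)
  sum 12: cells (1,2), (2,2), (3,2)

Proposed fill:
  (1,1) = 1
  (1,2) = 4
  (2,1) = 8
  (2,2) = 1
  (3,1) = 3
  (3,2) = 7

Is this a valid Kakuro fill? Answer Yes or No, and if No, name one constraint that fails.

No — the across run (2,1)–(2,2) sums to 9, not 6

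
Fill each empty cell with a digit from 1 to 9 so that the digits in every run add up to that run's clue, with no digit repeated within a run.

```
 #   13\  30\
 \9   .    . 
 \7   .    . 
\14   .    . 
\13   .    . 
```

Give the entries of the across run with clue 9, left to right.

2 7

30 in 4 cells must be {6,7,8,9}.
Only 6 fits R2C2 under both its across sum 7 and down sum 30.
R2C1 = 7 − 6 = 1 completes the 7 across.
Nothing is forced directly, so branch on R1C2, whose candidates are 7 or 8. If R1C2 = 8: then R1C1 would have to be in {1} for the 9 across but in {2,3,4,5,6,7} for the 13 down — contradiction. So R1C2 = 7.
R1C1 = 9 − 7 = 2 completes the 9 across.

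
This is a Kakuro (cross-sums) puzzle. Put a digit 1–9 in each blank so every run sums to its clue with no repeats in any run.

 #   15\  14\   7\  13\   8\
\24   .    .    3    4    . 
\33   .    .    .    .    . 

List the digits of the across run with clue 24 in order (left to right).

R2C3 = 7 − 3 = 4 completes the 7 down.
R2C4 = 13 − 4 = 9 completes the 13 down.
No cell is forced outright now. R2C5 can only be 5 or 7 (the digits allowed by both its 33 across and its 8 down). If R2C5 = 5: then R1C5 would have to be in {1,2,6,7,8,9} for the 24 across but in {3} for the 8 down — contradiction. So R2C5 = 7.
R1C5 = 8 − 7 = 1 completes the 8 down.
R2C1 = 8: the only remaining digit allowed by both the 33 across and the 15 down.
R2C2 = 33 − 28 = 5 completes the 33 across.
R1C1 = 15 − 8 = 7 completes the 15 down.
R1C2 = 24 − 15 = 9 completes the 24 across.

7, 9, 3, 4, 1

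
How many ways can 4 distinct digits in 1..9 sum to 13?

3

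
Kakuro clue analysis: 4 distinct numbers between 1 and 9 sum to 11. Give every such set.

{1,2,3,5}

4 distinct digits from 1–9 sum between 10 and 30.
Only one set works: {1,2,3,5}.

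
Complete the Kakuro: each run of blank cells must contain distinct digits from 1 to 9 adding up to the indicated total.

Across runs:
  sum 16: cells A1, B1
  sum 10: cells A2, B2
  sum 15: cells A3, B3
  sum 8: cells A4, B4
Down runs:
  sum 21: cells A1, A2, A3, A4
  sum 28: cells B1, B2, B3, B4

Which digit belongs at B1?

16 in 2 cells must be {7,9}.
Nothing is forced directly, so branch on A1, whose candidates are 7 or 9. If A1 = 9: that forces B1 = 7, after which B4 would have to be in {1,2,3,5,6,7} for the 8 across but in {4,8,9} for the 28 down — contradiction. So A1 = 7.
B1 = 16 − 7 = 9 completes the 16 across.

9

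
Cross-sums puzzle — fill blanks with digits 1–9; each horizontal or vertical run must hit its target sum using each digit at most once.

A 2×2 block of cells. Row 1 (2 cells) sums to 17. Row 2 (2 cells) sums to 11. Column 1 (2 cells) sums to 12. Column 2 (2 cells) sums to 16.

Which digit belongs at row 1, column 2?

9

17 in 2 cells must be {8,9}; 16 in 2 cells must be {7,9}.
The 17 across and the 16 down share only 9, so (1,2) = 9.
(2,2) = 16 − 9 = 7 completes the 16 down.
(1,1) = 17 − 9 = 8 completes the 17 across.
(2,1) = 11 − 7 = 4 completes the 11 across.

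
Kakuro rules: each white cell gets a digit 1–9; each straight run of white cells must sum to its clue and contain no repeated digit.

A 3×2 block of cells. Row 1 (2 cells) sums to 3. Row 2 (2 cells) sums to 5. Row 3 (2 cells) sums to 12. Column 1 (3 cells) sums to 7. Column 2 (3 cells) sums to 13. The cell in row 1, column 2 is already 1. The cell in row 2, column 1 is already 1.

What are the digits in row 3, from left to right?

4, 8

3 in 2 cells must be {1,2}; 7 in 3 cells must be {1,2,4}.
(1,1) = 3 − 1 = 2 completes the 3 across.
(2,2) = 5 − 1 = 4 completes the 5 across.
(3,1) = 7 − 3 = 4 completes the 7 down.
(3,2) = 12 − 4 = 8 completes the 12 across.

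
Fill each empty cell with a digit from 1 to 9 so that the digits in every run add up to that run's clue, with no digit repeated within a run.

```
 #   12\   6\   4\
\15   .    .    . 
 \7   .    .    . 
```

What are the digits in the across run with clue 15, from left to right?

8 4 3

7 in 3 cells must be {1,2,4}; 4 in 2 cells must be {1,3}.
The 7 across and the 12 down share only 4, so R2C1 = 4.
Given what's placed, R2C3 must be 1 to fit the 7 across and 4 down.
R1C1 = 12 − 4 = 8 completes the 12 down.
R1C3 = 4 − 1 = 3 completes the 4 down.
R2C2 = 7 − 5 = 2 completes the 7 across.
R1C2 = 15 − 11 = 4 completes the 15 across.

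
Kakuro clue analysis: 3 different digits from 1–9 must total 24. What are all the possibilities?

3 distinct digits from 1–9 sum between 6 and 24.
Only one set works: {7,8,9}.

{7,8,9}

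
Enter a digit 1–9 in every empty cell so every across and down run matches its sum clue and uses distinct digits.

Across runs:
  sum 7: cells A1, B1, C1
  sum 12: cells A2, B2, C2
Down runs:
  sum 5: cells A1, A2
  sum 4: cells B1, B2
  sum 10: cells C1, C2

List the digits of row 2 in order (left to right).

1 3 8

7 in 3 cells must be {1,2,4}; 4 in 2 cells must be {1,3}.
The 7 across and the 4 down share only 1, so B1 = 1.
B2 = 4 − 1 = 3 completes the 4 down.
Nothing is forced directly, so branch on A1, whose candidates are 2 or 4. If A1 = 2: that forces C1 = 4, after which A2 would have to be in {1,2,4,5,7,8} for the 12 across but in {3} for the 5 down — contradiction. So A1 = 4.
C1 = 7 − 5 = 2 completes the 7 across.
A2 = 5 − 4 = 1 completes the 5 down.
C2 = 12 − 4 = 8 completes the 12 across.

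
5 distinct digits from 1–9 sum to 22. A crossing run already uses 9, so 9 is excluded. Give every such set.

5 distinct digits from 1–9 sum between 15 and 35.
Dropping sets that contain 9.

{1,2,4,7,8}; {1,2,5,6,8}; {1,3,4,6,8}; {1,3,5,6,7}; {2,3,4,5,8}; {2,3,4,6,7}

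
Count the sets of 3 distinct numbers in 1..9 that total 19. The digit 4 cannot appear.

3 distinct digits from 1–9 sum between 6 and 24.
Dropping sets that contain 4.
Enumerating: {2,8,9}, {3,7,9}, {5,6,8}.

3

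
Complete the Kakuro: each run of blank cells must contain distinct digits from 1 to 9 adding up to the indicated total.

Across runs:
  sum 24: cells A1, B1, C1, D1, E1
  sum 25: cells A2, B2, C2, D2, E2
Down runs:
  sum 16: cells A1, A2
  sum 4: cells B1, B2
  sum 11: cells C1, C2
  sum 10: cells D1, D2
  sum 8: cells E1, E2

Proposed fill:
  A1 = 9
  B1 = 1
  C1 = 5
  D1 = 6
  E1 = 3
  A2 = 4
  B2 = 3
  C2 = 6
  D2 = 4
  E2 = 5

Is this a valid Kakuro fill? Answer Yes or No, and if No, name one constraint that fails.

No — the across run A2–E2 sums to 22, not 25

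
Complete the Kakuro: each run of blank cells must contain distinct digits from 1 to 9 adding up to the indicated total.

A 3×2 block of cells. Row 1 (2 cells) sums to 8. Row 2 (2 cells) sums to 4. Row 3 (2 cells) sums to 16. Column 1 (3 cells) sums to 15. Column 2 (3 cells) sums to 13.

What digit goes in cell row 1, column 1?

5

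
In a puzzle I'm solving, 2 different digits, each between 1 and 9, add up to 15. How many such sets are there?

2 distinct digits from 1–9 sum between 3 and 17.
Enumerating: {6,9}, {7,8}.

2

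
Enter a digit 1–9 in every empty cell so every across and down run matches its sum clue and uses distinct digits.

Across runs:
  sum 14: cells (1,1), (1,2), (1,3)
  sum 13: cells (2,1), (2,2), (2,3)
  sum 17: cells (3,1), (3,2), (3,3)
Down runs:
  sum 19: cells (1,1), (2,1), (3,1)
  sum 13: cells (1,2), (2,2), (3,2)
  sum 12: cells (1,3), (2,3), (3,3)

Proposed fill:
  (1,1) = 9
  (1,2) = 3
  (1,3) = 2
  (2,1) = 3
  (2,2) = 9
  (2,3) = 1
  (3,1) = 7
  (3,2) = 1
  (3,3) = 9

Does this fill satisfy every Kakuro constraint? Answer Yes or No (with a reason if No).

Across: 9+3+2=14; 3+9+1=13; 7+1+9=17. Down: 9+3+7=19; 3+9+1=13; 2+1+9=12. No digit repeats within any run.

Yes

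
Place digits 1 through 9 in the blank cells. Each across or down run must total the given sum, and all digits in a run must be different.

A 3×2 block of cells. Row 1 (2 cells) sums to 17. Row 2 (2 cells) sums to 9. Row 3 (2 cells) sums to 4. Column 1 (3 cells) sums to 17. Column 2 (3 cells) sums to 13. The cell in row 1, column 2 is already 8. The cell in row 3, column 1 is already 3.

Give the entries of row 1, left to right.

9 8

17 in 2 cells must be {8,9}; 4 in 2 cells must be {1,3}.
(1,1) = 17 − 8 = 9 completes the 17 across.
(2,1) = 17 − 12 = 5 completes the 17 down.
(2,2) = 9 − 5 = 4 completes the 9 across.
(3,2) = 4 − 3 = 1 completes the 4 across.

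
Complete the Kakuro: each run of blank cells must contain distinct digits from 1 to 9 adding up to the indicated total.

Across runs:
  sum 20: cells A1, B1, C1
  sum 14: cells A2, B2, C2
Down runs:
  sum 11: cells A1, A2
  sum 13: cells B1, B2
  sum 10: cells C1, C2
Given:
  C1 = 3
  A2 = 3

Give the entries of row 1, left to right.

A1 = 11 − 3 = 8 completes the 11 down.
B1 = 20 − 11 = 9 completes the 20 across.
B2 = 13 − 9 = 4 completes the 13 down.
C2 = 14 − 7 = 7 completes the 14 across.

8 9 3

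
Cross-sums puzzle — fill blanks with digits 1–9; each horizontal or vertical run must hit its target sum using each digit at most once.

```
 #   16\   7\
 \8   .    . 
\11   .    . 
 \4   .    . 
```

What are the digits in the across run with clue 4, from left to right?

4 in 2 cells must be {1,3}; 7 in 3 cells must be {1,2,4}.
The 4 across and the 7 down share only 1, so R3C2 = 1.
Given what's placed, R1C2 must be 2 to fit the 8 across and 7 down.
R2C2 = 7 − 3 = 4 completes the 7 down.
R3C1 = 4 − 1 = 3 completes the 4 across.
R1C1 = 8 − 2 = 6 completes the 8 across.
R2C1 = 11 − 4 = 7 completes the 11 across.

3, 1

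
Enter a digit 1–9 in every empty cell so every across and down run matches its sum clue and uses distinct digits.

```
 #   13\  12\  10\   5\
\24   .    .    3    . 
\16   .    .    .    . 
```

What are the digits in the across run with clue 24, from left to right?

R1C4 = 4: the only remaining digit allowed by both the 24 across and the 5 down.
R2C3 = 10 − 3 = 7 completes the 10 down.
R2C4 = 5 − 4 = 1 completes the 5 down.
Nothing is forced directly, so branch on R2C1, whose candidates are 5 or 6. If R2C1 = 6: then R1C1 would have to be in {8,9} for the 24 across but in {7} for the 13 down — contradiction. So R2C1 = 5.
R1C1 = 13 − 5 = 8 completes the 13 down.
R1C2 = 24 − 15 = 9 completes the 24 across.
R2C2 = 16 − 13 = 3 completes the 16 across.

8, 9, 3, 4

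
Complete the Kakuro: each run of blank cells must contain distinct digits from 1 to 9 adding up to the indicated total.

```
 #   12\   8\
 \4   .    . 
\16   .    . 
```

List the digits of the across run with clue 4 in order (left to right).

4 in 2 cells must be {1,3}; 16 in 2 cells must be {7,9}.
The 4 across and the 12 down share only 3, so R1C1 = 3.
R1C2 = 4 − 3 = 1 completes the 4 across.
R2C1 = 12 − 3 = 9 completes the 12 down.
R2C2 = 16 − 9 = 7 completes the 16 across.

3, 1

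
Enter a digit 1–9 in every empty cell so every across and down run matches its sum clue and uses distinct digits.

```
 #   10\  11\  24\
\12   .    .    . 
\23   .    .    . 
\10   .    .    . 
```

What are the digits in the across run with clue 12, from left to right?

23 in 3 cells must be {6,8,9}; 24 in 3 cells must be {7,8,9}.
Only 6 fits R2C1 under both its across sum 23 and down sum 10.
Given what's placed, R2C2 must be 8 to fit the 23 across and 11 down.
R2C3 = 23 − 14 = 9 completes the 23 across.
R3C3 = 7: the only remaining digit allowed by both the 10 across and the 24 down.
R1C3 = 24 − 16 = 8 completes the 24 down.
Given what's placed, R3C1 must be 1 to fit the 10 across and 10 down.
R3C2 = 10 − 8 = 2 completes the 10 across.
R1C1 = 10 − 7 = 3 completes the 10 down.
R1C2 = 12 − 11 = 1 completes the 12 across.

3 1 8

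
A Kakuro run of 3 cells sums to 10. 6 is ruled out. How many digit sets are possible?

3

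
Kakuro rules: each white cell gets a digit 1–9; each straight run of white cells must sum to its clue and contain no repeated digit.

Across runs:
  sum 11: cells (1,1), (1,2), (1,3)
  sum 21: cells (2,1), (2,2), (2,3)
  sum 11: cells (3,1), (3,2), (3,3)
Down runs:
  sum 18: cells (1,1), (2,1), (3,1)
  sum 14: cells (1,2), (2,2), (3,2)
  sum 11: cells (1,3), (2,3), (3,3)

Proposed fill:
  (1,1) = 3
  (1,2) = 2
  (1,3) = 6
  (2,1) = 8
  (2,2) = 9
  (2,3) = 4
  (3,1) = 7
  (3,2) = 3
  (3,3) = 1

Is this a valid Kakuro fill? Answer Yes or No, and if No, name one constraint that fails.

Yes

Across: 3+2+6=11; 8+9+4=21; 7+3+1=11. Down: 3+8+7=18; 2+9+3=14; 6+4+1=11. No digit repeats within any run.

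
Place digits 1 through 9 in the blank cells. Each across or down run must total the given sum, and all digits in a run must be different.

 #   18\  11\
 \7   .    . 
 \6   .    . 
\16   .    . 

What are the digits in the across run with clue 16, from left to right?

16 in 2 cells must be {7,9}.
The 16 across and the 11 down share only 7, so R3C2 = 7.
Given what's placed, R2C2 must be 1 to fit the 6 across and 11 down.
R3C1 = 16 − 7 = 9 completes the 16 across.
R1C2 = 11 − 8 = 3 completes the 11 down.
R2C1 = 6 − 1 = 5 completes the 6 across.
R1C1 = 7 − 3 = 4 completes the 7 across.

9 7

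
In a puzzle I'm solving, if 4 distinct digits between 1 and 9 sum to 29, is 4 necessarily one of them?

The only way to make 29 from 4 distinct digits is {5,7,8,9}, which does not contain 4.

No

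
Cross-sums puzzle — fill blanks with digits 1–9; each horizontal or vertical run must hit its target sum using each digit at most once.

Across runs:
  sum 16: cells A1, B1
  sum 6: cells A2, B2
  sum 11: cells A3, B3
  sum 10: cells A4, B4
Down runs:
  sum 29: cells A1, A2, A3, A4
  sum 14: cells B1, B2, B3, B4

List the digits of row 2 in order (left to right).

16 in 2 cells must be {7,9}; 29 in 4 cells must be {5,7,8,9}.
Only 7 fits B1 under both its across sum 16 and down sum 14.
The 6 across and the 29 down share only 5, so A2 = 5.
B2 = 6 − 5 = 1 completes the 6 across.

5 1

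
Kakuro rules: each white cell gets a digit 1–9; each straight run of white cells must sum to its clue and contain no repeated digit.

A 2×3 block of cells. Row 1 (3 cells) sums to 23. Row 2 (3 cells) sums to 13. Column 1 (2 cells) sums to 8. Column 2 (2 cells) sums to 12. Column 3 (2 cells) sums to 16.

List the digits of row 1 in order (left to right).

6, 8, 9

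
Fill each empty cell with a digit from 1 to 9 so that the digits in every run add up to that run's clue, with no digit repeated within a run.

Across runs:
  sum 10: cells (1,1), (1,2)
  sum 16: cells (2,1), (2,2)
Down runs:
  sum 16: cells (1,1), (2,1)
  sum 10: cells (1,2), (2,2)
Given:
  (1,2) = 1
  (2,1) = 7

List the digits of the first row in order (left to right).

16 in 2 cells must be {7,9}.
(1,1) = 10 − 1 = 9 completes the 10 across.
(2,2) = 16 − 7 = 9 completes the 16 across.

9 1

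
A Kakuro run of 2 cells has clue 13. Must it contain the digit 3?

No

Counterexample: {4,9} sums to 13 without using 3.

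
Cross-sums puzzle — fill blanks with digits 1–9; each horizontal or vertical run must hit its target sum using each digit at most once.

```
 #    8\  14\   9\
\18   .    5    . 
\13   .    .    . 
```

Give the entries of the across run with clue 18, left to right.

R2C2 = 14 − 5 = 9 completes the 14 down.
Nothing is forced directly, so branch on R2C1, whose candidates are 1 or 3. If R2C1 = 3: then R1C1 would have to be in {4,6,7,9} for the 18 across but in {5} for the 8 down — contradiction. So R2C1 = 1.
R1C1 = 8 − 1 = 7 completes the 8 down.
R1C3 = 18 − 12 = 6 completes the 18 across.
R2C3 = 13 − 10 = 3 completes the 13 across.

7 5 6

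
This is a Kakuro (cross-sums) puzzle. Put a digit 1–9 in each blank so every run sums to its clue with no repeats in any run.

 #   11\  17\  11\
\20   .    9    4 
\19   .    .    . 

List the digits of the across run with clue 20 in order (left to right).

17 in 2 cells must be {8,9}.
R1C1 = 20 − 13 = 7 completes the 20 across.
R2C1 = 11 − 7 = 4 completes the 11 down.
R2C2 = 17 − 9 = 8 completes the 17 down.
R2C3 = 19 − 12 = 7 completes the 19 across.

7 9 4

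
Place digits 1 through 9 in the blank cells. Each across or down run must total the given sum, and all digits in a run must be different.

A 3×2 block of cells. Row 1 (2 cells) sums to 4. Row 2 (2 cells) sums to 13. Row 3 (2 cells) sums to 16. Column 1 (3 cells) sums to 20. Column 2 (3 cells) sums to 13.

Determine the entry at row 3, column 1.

4 in 2 cells must be {1,3}; 16 in 2 cells must be {7,9}.
The 4 across and the 20 down share only 3, so (1,1) = 3.
(1,2) = 4 − 3 = 1 completes the 4 across.
Given what's placed, (3,1) must be 9 to fit the 16 across and 20 down.
(3,2) = 16 − 9 = 7 completes the 16 across.
(2,1) = 20 − 12 = 8 completes the 20 down.
(2,2) = 13 − 8 = 5 completes the 13 across.

9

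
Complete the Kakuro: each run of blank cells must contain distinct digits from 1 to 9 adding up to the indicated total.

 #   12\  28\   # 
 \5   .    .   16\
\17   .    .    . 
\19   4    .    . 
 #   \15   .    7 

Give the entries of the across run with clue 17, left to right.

R1C2 = 4: only digit in both the 5-across and 28-down candidate sets.
R4C2 = 15 − 7 = 8 completes the 15 across.
R1C1 = 5 − 4 = 1 completes the 5 across.
R2C1 = 12 − 5 = 7 completes the 12 down.
Given what's placed, R2C2 must be 9 to fit the 17 across and 28 down.
R2C3 = 17 − 16 = 1 completes the 17 across.
R3C2 = 28 − 21 = 7 completes the 28 down.
R3C3 = 19 − 11 = 8 completes the 19 across.

7 9 1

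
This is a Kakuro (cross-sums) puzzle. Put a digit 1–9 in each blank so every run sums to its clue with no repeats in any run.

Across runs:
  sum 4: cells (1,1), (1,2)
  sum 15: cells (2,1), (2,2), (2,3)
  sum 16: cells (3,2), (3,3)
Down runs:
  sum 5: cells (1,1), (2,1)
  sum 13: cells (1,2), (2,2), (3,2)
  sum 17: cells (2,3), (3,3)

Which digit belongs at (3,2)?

7

4 in 2 cells must be {1,3}; 16 in 2 cells must be {7,9}; 17 in 2 cells must be {8,9}.
The 16 across and the 17 down share only 9, so (3,3) = 9.
(2,3) = 17 − 9 = 8 completes the 17 down.
(3,2) = 16 − 9 = 7 completes the 16 across.
(1,2) = 1: the only remaining digit allowed by both the 4 across and the 13 down.
(2,2) = 13 − 8 = 5 completes the 13 down.
(1,1) = 4 − 1 = 3 completes the 4 across.
(2,1) = 15 − 13 = 2 completes the 15 across.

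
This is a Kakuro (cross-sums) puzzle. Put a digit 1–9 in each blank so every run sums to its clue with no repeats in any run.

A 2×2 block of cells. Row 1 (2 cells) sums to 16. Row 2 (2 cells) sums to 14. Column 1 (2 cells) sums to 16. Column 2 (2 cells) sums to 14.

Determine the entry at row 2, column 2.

5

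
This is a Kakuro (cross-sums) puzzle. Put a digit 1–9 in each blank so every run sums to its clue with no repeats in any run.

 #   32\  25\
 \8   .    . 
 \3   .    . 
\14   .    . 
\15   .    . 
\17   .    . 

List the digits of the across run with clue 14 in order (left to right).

3 in 2 cells must be {1,2}; 17 in 2 cells must be {8,9}.
Only 2 fits R2C1 under both its across sum 3 and down sum 32.
R2C2 = 3 − 2 = 1 completes the 3 across.
Nothing is forced directly, so branch on R1C1, whose candidates are 6 or 7. If R1C1 = 7: then R1C2 would have to be in {1} for the 8 across but in {2,3,4,5,6,7,8,9} for the 25 down — contradiction. So R1C1 = 6.
R1C2 = 8 − 6 = 2 completes the 8 across.
No cell is forced outright now. R3C1 can only be 8 or 9 (the digits allowed by both its 14 across and its 32 down). If R3C1 = 8: that forces R3C2 = 6, R5C1 = 9, after which R5C2 would have to be in {8} for the 17 across but in {7,9} for the 25 down — contradiction. So R3C1 = 9.
R3C2 = 14 − 9 = 5 completes the 14 across.

9 5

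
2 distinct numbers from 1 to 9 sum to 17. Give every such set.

2 distinct digits from 1–9 sum between 3 and 17.
Only one set works: {8,9}.

{8,9}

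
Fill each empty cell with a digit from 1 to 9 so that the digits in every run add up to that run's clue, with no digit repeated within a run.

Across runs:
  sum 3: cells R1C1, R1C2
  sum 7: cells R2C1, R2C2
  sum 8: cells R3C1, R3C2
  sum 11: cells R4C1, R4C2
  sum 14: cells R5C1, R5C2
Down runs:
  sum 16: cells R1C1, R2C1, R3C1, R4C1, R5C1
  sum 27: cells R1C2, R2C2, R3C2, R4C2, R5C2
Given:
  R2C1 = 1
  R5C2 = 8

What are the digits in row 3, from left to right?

3 in 2 cells must be {1,2}; 16 in 5 cells must be {1,2,3,4,6}.
R1C1 = 2: the only remaining digit allowed by both the 3 across and the 16 down.
R1C2 = 3 − 2 = 1 completes the 3 across.
R2C2 = 7 − 1 = 6 completes the 7 across.
R5C1 = 14 − 8 = 6 completes the 14 across.
Given what's placed, R3C1 must be 3 to fit the 8 across and 16 down.
R3C2 = 8 − 3 = 5 completes the 8 across.

3 5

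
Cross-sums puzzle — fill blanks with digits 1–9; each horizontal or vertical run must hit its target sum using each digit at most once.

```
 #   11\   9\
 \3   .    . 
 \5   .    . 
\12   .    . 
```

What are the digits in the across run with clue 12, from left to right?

8 4

3 in 2 cells must be {1,2}.
Nothing is forced directly, so branch on R3C2, whose candidates are 3 or 4 or 5. If R3C2 = 3: then R3C1 would have to be in {9} for the 12 across but in {1,2,3,4,5,6,7,8} for the 11 down — contradiction. If R3C2 = 5: that forces R1C2 = 1, R2C2 = 3, R3C1 = 7, after which R1C1 would have to be in {2} for the 3 across but in {1,3} for the 11 down — contradiction. So R3C2 = 4.
Given what's placed, R1C2 must be 2 to fit the 3 across and 9 down.
R2C2 = 9 − 6 = 3 completes the 9 down.
R3C1 = 12 − 4 = 8 completes the 12 across.
R1C1 = 3 − 2 = 1 completes the 3 across.
R2C1 = 5 − 3 = 2 completes the 5 across.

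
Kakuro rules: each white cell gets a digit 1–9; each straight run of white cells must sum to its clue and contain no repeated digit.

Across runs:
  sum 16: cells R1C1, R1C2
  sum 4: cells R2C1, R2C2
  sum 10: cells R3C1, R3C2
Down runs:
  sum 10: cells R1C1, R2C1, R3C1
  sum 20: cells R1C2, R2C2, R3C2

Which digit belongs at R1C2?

16 in 2 cells must be {7,9}; 4 in 2 cells must be {1,3}.
The 16 across and the 10 down share only 7, so R1C1 = 7.
R1C2 = 16 − 7 = 9 completes the 16 across.
Given what's placed, R2C1 must be 1 to fit the 4 across and 10 down.
R2C2 = 4 − 1 = 3 completes the 4 across.
R3C1 = 10 − 8 = 2 completes the 10 down.
R3C2 = 10 − 2 = 8 completes the 10 across.

9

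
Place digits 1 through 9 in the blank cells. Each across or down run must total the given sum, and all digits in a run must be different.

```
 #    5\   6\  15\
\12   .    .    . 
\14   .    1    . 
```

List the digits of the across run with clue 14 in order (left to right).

4, 1, 9

R1C2 = 6 − 1 = 5 completes the 6 down.
R1C3 = 6: the only remaining digit allowed by both the 12 across and the 15 down.
R2C1 = 4: the only remaining digit allowed by both the 14 across and the 5 down.
R2C3 = 14 − 5 = 9 completes the 14 across.
R1C1 = 12 − 11 = 1 completes the 12 across.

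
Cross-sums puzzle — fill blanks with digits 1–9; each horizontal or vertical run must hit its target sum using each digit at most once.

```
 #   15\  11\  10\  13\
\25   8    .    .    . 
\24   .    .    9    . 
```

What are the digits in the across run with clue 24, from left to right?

R1C3 = 10 − 9 = 1 completes the 10 down.
R2C1 = 15 − 8 = 7 completes the 15 down.
Nothing is forced directly, so branch on R2C4, whose candidates are 5 or 6. If R2C4 = 5: then R1C4 would have to be in {7,9} for the 25 across but in {8} for the 13 down — contradiction. So R2C4 = 6.
R1C4 = 13 − 6 = 7 completes the 13 down.
R2C2 = 24 − 22 = 2 completes the 24 across.
R1C2 = 25 − 16 = 9 completes the 25 across.

7 2 9 6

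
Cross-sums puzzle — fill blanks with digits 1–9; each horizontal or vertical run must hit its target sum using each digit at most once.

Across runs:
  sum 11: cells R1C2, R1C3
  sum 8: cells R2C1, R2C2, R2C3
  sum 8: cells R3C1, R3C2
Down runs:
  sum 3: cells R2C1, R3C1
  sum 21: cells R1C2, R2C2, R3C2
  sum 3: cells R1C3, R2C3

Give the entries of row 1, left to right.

3 in 2 cells must be {1,2}.
The 11 across and the 3 down share only 2, so R1C3 = 2.
R2C3 = 3 − 2 = 1 completes the 3 down.
R1C2 = 11 − 2 = 9 completes the 11 across.
R2C1 = 2: the only remaining digit allowed by both the 8 across and the 3 down.
R2C2 = 8 − 3 = 5 completes the 8 across.
R3C1 = 3 − 2 = 1 completes the 3 down.
R3C2 = 8 − 1 = 7 completes the 8 across.

9, 2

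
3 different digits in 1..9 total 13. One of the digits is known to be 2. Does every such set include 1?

No

Counterexample: {2,3,8} sums to 13 under that restriction without using 1.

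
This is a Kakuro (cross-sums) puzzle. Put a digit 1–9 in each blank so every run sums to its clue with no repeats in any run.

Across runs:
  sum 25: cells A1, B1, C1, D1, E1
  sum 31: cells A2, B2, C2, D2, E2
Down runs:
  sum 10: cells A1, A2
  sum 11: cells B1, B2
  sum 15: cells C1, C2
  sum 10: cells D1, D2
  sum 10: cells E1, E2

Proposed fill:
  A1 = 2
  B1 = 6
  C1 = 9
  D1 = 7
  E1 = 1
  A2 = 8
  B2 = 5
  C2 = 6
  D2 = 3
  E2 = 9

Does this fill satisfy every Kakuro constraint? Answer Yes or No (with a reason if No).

Yes

Across: 2+6+9+7+1=25; 8+5+6+3+9=31. Down: 2+8=10; 6+5=11; 9+6=15; 7+3=10; 1+9=10. No digit repeats within any run.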